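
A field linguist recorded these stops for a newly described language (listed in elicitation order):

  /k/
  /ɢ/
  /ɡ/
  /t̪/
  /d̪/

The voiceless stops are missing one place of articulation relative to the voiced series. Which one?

dental: voiceless /t̪/, voiced /d̪/.
velar: voiceless /k/, voiced /ɡ/.
uvular: voiceless —, voiced /ɢ/.
Every place of articulation has a voiceless member except uvular, where /q/ would be expected.

uvular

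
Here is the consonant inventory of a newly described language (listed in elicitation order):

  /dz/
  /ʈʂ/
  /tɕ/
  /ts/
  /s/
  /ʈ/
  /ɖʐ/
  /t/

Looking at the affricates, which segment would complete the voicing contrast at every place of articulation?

/dʑ/

place of articulation  voiceless  voiced  
alveolar          ts        dz      
retroflex         ʈʂ        ɖʐ      
alveolo-palatal   tɕ        —       
The alveolo-palatal row has no voiced member, so the gap is the voiced alveolo-palatal affricate /dʑ/.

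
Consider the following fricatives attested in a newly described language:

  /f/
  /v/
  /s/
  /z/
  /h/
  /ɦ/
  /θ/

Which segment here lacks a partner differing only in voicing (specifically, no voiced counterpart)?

/θ/

Labiodental: /f/ ~ /v/
Alveolar: /s/ ~ /z/
Glottal: /h/ ~ /ɦ/
Dental: only /θ/ (voiceless); no voiced partner.
So /θ/ is the unpaired segment.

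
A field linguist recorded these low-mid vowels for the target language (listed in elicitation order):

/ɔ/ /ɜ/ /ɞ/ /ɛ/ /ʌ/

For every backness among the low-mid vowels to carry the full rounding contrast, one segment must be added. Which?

backness          unrounded  rounded 
front             ɛ         —       
central           ɜ         ɞ       
back              ʌ         ɔ       
The front row has no rounded member, so the gap is the front rounded vowel /œ/.

/œ/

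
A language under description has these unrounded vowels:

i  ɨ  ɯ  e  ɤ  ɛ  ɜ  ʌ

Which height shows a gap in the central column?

Front: /i/ (high), /e/ (high-mid), /ɛ/ (low-mid).
Central: /ɨ/ (high), /ɜ/ (low-mid).
Back: /ɯ/ (high), /ɤ/ (high-mid), /ʌ/ (low-mid).
Every height has a central member except high-mid, where /ɘ/ would be expected.

high-mid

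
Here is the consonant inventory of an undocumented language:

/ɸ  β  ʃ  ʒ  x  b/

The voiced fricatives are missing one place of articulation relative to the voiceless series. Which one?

Voiceless: /ɸ/ (bilabial), /ʃ/ (postalveolar), /x/ (velar).
Voiced: /β/ (bilabial), /ʒ/ (postalveolar).
Every place of articulation has a voiced member except velar, where /ɣ/ would be expected.

velar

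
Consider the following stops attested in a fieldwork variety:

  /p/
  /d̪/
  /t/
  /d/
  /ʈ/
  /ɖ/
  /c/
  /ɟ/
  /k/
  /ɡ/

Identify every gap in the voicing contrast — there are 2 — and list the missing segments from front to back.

place of articulation  voiceless  voiced  
bilabial          p         —       
dental            —         d̪      
alveolar          t         d       
retroflex         ʈ         ɖ       
palatal           c         ɟ       
velar             k         ɡ       
Gaps, from front to back: bilabial lacks voiced (/b/); dental lacks voiceless (/t̪/).

/b/, /t̪/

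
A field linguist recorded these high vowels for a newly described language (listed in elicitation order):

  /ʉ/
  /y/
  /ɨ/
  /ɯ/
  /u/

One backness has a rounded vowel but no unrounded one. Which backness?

front

backness          unrounded  rounded 
front             —         y       
central           ɨ         ʉ       
back              ɯ         u       
Every backness has an unrounded member except front, where /i/ would be expected.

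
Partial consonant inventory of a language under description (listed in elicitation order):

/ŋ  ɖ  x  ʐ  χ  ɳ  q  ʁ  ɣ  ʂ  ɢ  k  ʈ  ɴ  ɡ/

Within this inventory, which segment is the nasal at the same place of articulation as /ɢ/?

/ɴ/

/ɢ/ is a voiced uvular stop.
The nasal at the same place is an uvular nasal — in this inventory, /ɴ/.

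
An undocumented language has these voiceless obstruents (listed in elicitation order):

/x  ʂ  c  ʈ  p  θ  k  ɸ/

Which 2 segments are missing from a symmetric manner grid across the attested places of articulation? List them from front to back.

bilabial: stop /p/, fricative /ɸ/.
dental: stop —, fricative /θ/.
retroflex: stop /ʈ/, fricative /ʂ/.
palatal: stop /c/, fricative —.
velar: stop /k/, fricative /x/.
Gaps, from front to back: dental lacks stop (/t̪/); palatal lacks fricative (/ç/).

/t̪/, /ç/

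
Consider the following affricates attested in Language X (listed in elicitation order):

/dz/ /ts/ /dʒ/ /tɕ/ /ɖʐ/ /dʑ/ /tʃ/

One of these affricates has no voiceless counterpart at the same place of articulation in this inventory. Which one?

/ɖʐ/

Alveolar: /ts/ ~ /dz/
Postalveolar: /tʃ/ ~ /dʒ/
Alveolo-palatal: /tɕ/ ~ /dʑ/
Retroflex: only /ɖʐ/ (voiced); no voiceless partner.
So /ɖʐ/ is the unpaired segment.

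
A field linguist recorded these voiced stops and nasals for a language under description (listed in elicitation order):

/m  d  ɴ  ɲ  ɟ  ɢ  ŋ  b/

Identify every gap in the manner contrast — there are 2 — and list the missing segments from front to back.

Oral stop: /b/ (bilabial), /d/ (alveolar), /ɟ/ (palatal), /ɢ/ (uvular).
Nasal: /m/ (bilabial), /ɲ/ (palatal), /ŋ/ (velar), /ɴ/ (uvular).
Gaps, from front to back: alveolar lacks nasal (/n/); velar lacks oral stop (/ɡ/).

/n/, /ɡ/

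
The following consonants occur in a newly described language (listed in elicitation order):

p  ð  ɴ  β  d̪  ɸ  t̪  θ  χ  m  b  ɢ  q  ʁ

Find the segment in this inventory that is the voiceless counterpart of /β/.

/β/ is a voiced bilabial fricative.
The voiceless counterpart is a voiceless bilabial fricative — in this inventory, /ɸ/.

/ɸ/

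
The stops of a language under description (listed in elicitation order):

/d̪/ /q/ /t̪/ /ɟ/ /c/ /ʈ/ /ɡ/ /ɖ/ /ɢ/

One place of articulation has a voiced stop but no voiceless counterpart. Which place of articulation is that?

velar

dental: voiceless /t̪/, voiced /d̪/.
retroflex: voiceless /ʈ/, voiced /ɖ/.
palatal: voiceless /c/, voiced /ɟ/.
velar: voiceless —, voiced /ɡ/.
uvular: voiceless /q/, voiced /ɢ/.
Every place of articulation has a voiceless member except velar, where /k/ would be expected.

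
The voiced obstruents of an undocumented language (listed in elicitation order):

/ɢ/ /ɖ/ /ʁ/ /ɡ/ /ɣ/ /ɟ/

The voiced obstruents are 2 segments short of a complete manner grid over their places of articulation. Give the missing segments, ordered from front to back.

/ʐ/, /ʝ/

place of articulation  stop      fricative
retroflex         ɖ         —       
palatal           ɟ         —       
velar             ɡ         ɣ       
uvular            ɢ         ʁ       
Gaps, from front to back: retroflex lacks fricative (/ʐ/); palatal lacks fricative (/ʝ/).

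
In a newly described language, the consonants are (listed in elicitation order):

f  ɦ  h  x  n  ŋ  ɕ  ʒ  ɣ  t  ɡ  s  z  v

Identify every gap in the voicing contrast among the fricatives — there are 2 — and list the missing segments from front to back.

place of articulation  voiceless  voiced  
labiodental       f         v       
alveolar          s         z       
postalveolar      —         ʒ       
alveolo-palatal   ɕ         —       
velar             x         ɣ       
glottal           h         ɦ       
Gaps, from front to back: postalveolar lacks voiceless (/ʃ/); alveolo-palatal lacks voiced (/ʑ/).

/ʃ/, /ʑ/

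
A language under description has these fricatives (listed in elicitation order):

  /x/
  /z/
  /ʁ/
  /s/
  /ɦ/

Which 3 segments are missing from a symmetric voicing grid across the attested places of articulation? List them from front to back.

/ɣ/, /χ/, /h/

Voiceless: /s/ (alveolar), /x/ (velar).
Voiced: /z/ (alveolar), /ʁ/ (uvular), /ɦ/ (glottal).
Gaps, from front to back: velar lacks voiced (/ɣ/); uvular lacks voiceless (/χ/); glottal lacks voiceless (/h/).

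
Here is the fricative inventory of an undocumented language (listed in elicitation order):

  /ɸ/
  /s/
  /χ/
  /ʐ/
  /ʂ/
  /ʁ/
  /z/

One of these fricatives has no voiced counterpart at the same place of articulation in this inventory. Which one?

/ɸ/

Alveolar: /s/ ~ /z/
Retroflex: /ʂ/ ~ /ʐ/
Uvular: /χ/ ~ /ʁ/
Bilabial: only /ɸ/ (voiceless); no voiced partner.
So /ɸ/ is the unpaired segment.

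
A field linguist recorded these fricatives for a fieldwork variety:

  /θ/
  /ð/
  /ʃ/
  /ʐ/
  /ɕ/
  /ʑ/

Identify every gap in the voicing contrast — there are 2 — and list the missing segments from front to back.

dental: voiceless /θ/, voiced /ð/.
postalveolar: voiceless /ʃ/, voiced —.
retroflex: voiceless —, voiced /ʐ/.
alveolo-palatal: voiceless /ɕ/, voiced /ʑ/.
Gaps, from front to back: postalveolar lacks voiced (/ʒ/); retroflex lacks voiceless (/ʂ/).

/ʒ/, /ʂ/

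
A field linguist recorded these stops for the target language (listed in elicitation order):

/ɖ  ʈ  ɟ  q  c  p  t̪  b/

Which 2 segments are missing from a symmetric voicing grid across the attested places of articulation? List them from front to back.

place of articulation  voiceless  voiced  
bilabial          p         b       
dental            t̪        —       
retroflex         ʈ         ɖ       
palatal           c         ɟ       
uvular            q         —       
Gaps, from front to back: dental lacks voiced (/d̪/); uvular lacks voiced (/ɢ/).

/d̪/, /ɢ/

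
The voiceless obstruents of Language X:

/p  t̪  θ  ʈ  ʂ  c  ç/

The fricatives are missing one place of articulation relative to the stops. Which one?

bilabial

bilabial: stop /p/, fricative —.
dental: stop /t̪/, fricative /θ/.
retroflex: stop /ʈ/, fricative /ʂ/.
palatal: stop /c/, fricative /ç/.
Every place of articulation has a fricative member except bilabial, where /ɸ/ would be expected.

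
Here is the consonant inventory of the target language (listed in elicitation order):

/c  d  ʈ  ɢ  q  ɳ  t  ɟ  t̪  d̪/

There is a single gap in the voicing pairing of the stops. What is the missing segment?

dental: voiceless /t̪/, voiced /d̪/.
alveolar: voiceless /t/, voiced /d/.
retroflex: voiceless /ʈ/, voiced —.
palatal: voiceless /c/, voiced /ɟ/.
uvular: voiceless /q/, voiced /ɢ/.
The retroflex row has no voiced member, so the gap is the voiced retroflex stop /ɖ/.

/ɖ/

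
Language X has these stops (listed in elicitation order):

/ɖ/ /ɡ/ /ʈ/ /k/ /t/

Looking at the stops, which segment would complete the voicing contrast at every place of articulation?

/d/

Voiceless: /t/ (alveolar), /ʈ/ (retroflex), /k/ (velar).
Voiced: /ɖ/ (retroflex), /ɡ/ (velar).
The alveolar row has no voiced member, so the gap is the voiced alveolar stop /d/.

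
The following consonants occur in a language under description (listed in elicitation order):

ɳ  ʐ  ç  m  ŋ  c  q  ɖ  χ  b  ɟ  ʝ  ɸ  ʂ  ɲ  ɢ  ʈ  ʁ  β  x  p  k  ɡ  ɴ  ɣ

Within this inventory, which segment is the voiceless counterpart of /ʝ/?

/ç/

/ʝ/ is a voiced palatal fricative.
The voiceless counterpart is a voiceless palatal fricative — in this inventory, /ç/.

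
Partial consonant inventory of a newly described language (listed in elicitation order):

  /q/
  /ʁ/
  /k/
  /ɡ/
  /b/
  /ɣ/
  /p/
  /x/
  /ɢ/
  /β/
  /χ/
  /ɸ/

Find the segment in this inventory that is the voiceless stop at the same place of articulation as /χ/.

/χ/ is a voiceless uvular fricative.
The voiceless stop at the same place is a voiceless uvular stop — in this inventory, /q/.

/q/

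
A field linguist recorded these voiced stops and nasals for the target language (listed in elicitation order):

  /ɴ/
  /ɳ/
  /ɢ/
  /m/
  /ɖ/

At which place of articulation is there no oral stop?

bilabial

place of articulation  oral stop  nasal   
bilabial          —         m       
retroflex         ɖ         ɳ       
uvular            ɢ         ɴ       
Every place of articulation has an oral stop member except bilabial, where /b/ would be expected.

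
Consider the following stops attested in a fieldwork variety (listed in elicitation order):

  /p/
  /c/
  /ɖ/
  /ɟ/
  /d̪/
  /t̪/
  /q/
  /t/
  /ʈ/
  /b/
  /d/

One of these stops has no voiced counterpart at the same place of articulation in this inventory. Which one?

Bilabial: /p/ ~ /b/
Dental: /t̪/ ~ /d̪/
Alveolar: /t/ ~ /d/
Retroflex: /ʈ/ ~ /ɖ/
Palatal: /c/ ~ /ɟ/
Uvular: only /q/ (voiceless); no voiced partner.
So /q/ is the unpaired segment.

/q/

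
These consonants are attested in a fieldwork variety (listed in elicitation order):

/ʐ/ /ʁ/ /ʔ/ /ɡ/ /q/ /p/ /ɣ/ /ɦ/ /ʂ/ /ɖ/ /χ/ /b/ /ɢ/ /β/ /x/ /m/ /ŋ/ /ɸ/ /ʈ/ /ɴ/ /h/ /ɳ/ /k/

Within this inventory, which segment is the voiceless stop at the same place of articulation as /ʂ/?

/ʂ/ is a voiceless retroflex fricative.
The voiceless stop at the same place is a voiceless retroflex stop — in this inventory, /ʈ/.

/ʈ/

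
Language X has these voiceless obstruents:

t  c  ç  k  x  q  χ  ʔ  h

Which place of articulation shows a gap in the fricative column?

alveolar

alveolar: stop /t/, fricative —.
palatal: stop /c/, fricative /ç/.
velar: stop /k/, fricative /x/.
uvular: stop /q/, fricative /χ/.
glottal: stop /ʔ/, fricative /h/.
Every place of articulation has a fricative member except alveolar, where /s/ would be expected.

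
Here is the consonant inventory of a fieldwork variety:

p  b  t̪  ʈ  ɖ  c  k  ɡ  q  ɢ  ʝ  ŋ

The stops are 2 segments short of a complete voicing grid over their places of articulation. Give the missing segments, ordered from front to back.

/d̪/, /ɟ/

Voiceless: /p/ (bilabial), /t̪/ (dental), /ʈ/ (retroflex), /c/ (palatal), /k/ (velar), /q/ (uvular).
Voiced: /b/ (bilabial), /ɖ/ (retroflex), /ɡ/ (velar), /ɢ/ (uvular).
Gaps, from front to back: dental lacks voiced (/d̪/); palatal lacks voiced (/ɟ/).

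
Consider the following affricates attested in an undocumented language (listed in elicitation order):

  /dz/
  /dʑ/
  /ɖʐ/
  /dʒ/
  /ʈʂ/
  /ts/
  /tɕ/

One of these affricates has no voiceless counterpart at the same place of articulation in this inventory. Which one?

Alveolar: /ts/ ~ /dz/
Retroflex: /ʈʂ/ ~ /ɖʐ/
Alveolo-palatal: /tɕ/ ~ /dʑ/
Postalveolar: only /dʒ/ (voiced); no voiceless partner.
So /dʒ/ is the unpaired segment.

/dʒ/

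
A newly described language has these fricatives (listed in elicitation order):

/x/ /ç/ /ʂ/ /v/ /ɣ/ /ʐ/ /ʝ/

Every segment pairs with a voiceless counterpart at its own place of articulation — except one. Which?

Retroflex: /ʂ/ ~ /ʐ/
Palatal: /ç/ ~ /ʝ/
Velar: /x/ ~ /ɣ/
Labiodental: only /v/ (voiced); no voiceless partner.
So /v/ is the unpaired segment.

/v/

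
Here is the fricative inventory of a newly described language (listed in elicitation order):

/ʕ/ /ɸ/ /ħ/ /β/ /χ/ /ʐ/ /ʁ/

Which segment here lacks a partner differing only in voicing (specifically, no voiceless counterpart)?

/ʐ/

Bilabial: /ɸ/ ~ /β/
Uvular: /χ/ ~ /ʁ/
Pharyngeal: /ħ/ ~ /ʕ/
Retroflex: only /ʐ/ (voiced); no voiceless partner.
So /ʐ/ is the unpaired segment.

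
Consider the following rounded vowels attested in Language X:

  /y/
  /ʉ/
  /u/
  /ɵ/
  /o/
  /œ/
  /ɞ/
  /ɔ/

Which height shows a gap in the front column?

high: front /y/, central /ʉ/, back /u/.
high-mid: front —, central /ɵ/, back /o/.
low-mid: front /œ/, central /ɞ/, back /ɔ/.
Every height has a front member except high-mid, where /ø/ would be expected.

high-mid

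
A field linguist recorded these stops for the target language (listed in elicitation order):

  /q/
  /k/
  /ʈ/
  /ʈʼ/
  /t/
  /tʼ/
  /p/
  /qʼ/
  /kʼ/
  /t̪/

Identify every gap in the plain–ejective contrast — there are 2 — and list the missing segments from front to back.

place of articulation  plain     ejective
bilabial          p         —       
dental            t̪        —       
alveolar          t         tʼ      
retroflex         ʈ         ʈʼ      
velar             k         kʼ      
uvular            q         qʼ      
Gaps, from front to back: bilabial lacks ejective (/pʼ/); dental lacks ejective (/t̪ʼ/).

/pʼ/, /t̪ʼ/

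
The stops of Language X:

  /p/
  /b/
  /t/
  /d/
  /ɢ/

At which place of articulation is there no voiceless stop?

place of articulation  voiceless  voiced  
bilabial          p         b       
alveolar          t         d       
uvular            —         ɢ       
Every place of articulation has a voiceless member except uvular, where /q/ would be expected.

uvular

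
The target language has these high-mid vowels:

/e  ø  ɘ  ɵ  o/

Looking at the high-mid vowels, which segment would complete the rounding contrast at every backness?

/ɤ/

Unrounded: /e/ (front), /ɘ/ (central).
Rounded: /ø/ (front), /ɵ/ (central), /o/ (back).
The back row has no unrounded member, so the gap is the back unrounded vowel /ɤ/.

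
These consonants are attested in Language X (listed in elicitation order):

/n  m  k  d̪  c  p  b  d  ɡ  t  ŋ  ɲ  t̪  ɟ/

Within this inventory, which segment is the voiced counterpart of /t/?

/t/ is a voiceless alveolar stop.
The voiced counterpart is a voiced alveolar stop — in this inventory, /d/.

/d/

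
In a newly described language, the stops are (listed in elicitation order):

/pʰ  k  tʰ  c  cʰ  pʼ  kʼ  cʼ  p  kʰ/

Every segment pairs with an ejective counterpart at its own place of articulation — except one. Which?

/tʰ/

Bilabial: /p/ ~ /pʰ/ ~ /pʼ/
Palatal: /c/ ~ /cʰ/ ~ /cʼ/
Velar: /k/ ~ /kʰ/ ~ /kʼ/
Alveolar: only /tʰ/ (aspirated); no ejective partner.
So /tʰ/ is the unpaired segment.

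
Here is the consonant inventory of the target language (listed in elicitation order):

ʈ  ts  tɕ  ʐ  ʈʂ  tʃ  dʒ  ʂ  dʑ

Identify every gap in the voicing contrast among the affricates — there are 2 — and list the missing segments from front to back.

/dz/, /ɖʐ/

place of articulation  voiceless  voiced  
alveolar          ts        —       
postalveolar      tʃ        dʒ      
retroflex         ʈʂ        —       
alveolo-palatal   tɕ        dʑ      
Gaps, from front to back: alveolar lacks voiced (/dz/); retroflex lacks voiced (/ɖʐ/).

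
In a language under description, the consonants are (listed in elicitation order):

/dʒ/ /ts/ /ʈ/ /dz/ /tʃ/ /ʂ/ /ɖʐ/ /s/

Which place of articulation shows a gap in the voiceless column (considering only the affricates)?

retroflex

alveolar: voiceless /ts/, voiced /dz/.
postalveolar: voiceless /tʃ/, voiced /dʒ/.
retroflex: voiceless —, voiced /ɖʐ/.
Every place of articulation has a voiceless member except retroflex, where /ʈʂ/ would be expected.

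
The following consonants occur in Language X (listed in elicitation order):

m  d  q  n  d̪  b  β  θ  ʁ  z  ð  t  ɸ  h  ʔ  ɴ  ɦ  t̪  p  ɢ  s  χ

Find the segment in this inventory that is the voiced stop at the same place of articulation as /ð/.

/d̪/

/ð/ is a voiced dental fricative.
The voiced stop at the same place is a voiced dental stop — in this inventory, /d̪/.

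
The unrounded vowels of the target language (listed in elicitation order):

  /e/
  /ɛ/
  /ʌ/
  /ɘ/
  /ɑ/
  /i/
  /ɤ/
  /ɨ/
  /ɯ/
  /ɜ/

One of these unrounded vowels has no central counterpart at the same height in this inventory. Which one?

/ɑ/

High: /i/ ~ /ɨ/ ~ /ɯ/
High-mid: /e/ ~ /ɘ/ ~ /ɤ/
Low-mid: /ɛ/ ~ /ɜ/ ~ /ʌ/
Low: only /ɑ/ (back); no central partner.
So /ɑ/ is the unpaired segment.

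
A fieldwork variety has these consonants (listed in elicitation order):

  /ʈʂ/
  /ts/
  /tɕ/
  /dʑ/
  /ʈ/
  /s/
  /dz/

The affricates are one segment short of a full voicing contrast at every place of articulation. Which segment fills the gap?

/ɖʐ/

alveolar: voiceless /ts/, voiced /dz/.
retroflex: voiceless /ʈʂ/, voiced —.
alveolo-palatal: voiceless /tɕ/, voiced /dʑ/.
The retroflex row has no voiced member, so the gap is the voiced retroflex affricate /ɖʐ/.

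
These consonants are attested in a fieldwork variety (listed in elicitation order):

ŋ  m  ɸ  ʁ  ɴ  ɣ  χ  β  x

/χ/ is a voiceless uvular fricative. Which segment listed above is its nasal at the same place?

/ɴ/

The nasal at the same place is an uvular nasal — in this inventory, /ɴ/.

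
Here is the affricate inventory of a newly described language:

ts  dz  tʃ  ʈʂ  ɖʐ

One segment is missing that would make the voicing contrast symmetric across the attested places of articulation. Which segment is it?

alveolar: voiceless /ts/, voiced /dz/.
postalveolar: voiceless /tʃ/, voiced —.
retroflex: voiceless /ʈʂ/, voiced /ɖʐ/.
The postalveolar row has no voiced member, so the gap is the voiced postalveolar affricate /dʒ/.

/dʒ/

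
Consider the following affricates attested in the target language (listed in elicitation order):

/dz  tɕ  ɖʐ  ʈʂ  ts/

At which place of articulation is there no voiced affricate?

alveolo-palatal

alveolar: voiceless /ts/, voiced /dz/.
retroflex: voiceless /ʈʂ/, voiced /ɖʐ/.
alveolo-palatal: voiceless /tɕ/, voiced —.
Every place of articulation has a voiced member except alveolo-palatal, where /dʑ/ would be expected.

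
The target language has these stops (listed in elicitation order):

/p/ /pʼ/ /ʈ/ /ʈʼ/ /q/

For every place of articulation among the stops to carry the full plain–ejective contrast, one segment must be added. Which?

/qʼ/

Plain: /p/ (bilabial), /ʈ/ (retroflex), /q/ (uvular).
Ejective: /pʼ/ (bilabial), /ʈʼ/ (retroflex).
The uvular row has no ejective member, so the gap is the ejective uvular stop /qʼ/.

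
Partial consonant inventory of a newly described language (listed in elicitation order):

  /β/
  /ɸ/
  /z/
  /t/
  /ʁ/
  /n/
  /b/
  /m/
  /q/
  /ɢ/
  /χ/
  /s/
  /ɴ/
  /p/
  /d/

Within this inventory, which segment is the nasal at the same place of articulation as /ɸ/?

/m/

/ɸ/ is a voiceless bilabial fricative.
The nasal at the same place is a bilabial nasal — in this inventory, /m/.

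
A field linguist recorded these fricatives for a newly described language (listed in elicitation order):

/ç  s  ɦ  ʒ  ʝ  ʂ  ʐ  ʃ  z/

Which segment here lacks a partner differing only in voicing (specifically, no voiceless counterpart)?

/ɦ/

Alveolar: /s/ ~ /z/
Postalveolar: /ʃ/ ~ /ʒ/
Retroflex: /ʂ/ ~ /ʐ/
Palatal: /ç/ ~ /ʝ/
Glottal: only /ɦ/ (voiced); no voiceless partner.
So /ɦ/ is the unpaired segment.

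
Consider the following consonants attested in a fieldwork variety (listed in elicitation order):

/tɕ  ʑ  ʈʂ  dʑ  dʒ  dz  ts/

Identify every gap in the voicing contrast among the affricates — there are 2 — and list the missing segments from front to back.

/tʃ/, /ɖʐ/

alveolar: voiceless /ts/, voiced /dz/.
postalveolar: voiceless —, voiced /dʒ/.
retroflex: voiceless /ʈʂ/, voiced —.
alveolo-palatal: voiceless /tɕ/, voiced /dʑ/.
Gaps, from front to back: postalveolar lacks voiceless (/tʃ/); retroflex lacks voiced (/ɖʐ/).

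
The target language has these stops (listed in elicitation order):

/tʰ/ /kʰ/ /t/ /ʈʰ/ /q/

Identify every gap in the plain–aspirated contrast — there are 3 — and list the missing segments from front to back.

alveolar: plain /t/, aspirated /tʰ/.
retroflex: plain —, aspirated /ʈʰ/.
velar: plain —, aspirated /kʰ/.
uvular: plain /q/, aspirated —.
Gaps, from front to back: retroflex lacks plain (/ʈ/); velar lacks plain (/k/); uvular lacks aspirated (/qʰ/).

/ʈ/, /k/, /qʰ/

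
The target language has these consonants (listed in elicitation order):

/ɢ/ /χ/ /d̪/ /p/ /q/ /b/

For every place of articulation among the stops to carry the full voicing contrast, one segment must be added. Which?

place of articulation  voiceless  voiced  
bilabial          p         b       
dental            —         d̪      
uvular            q         ɢ       
The dental row has no voiceless member, so the gap is the voiceless dental stop /t̪/.

/t̪/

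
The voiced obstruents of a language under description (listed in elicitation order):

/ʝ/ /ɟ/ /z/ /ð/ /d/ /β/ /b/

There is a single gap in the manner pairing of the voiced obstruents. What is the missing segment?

bilabial: stop /b/, fricative /β/.
dental: stop —, fricative /ð/.
alveolar: stop /d/, fricative /z/.
palatal: stop /ɟ/, fricative /ʝ/.
The dental row has no stop member, so the gap is the dental stop /d̪/.

/d̪/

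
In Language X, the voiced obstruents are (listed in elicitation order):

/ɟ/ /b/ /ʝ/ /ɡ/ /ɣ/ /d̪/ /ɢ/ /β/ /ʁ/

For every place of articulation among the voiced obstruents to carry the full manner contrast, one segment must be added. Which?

/ð/

place of articulation  stop      fricative
bilabial          b         β       
dental            d̪        —       
palatal           ɟ         ʝ       
velar             ɡ         ɣ       
uvular            ɢ         ʁ       
The dental row has no fricative member, so the gap is the dental fricative /ð/.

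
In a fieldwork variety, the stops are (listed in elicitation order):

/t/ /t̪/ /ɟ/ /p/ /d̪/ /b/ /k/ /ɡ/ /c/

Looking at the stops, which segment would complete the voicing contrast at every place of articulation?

place of articulation  voiceless  voiced  
bilabial          p         b       
dental            t̪        d̪      
alveolar          t         —       
palatal           c         ɟ       
velar             k         ɡ       
The alveolar row has no voiced member, so the gap is the voiced alveolar stop /d/.

/d/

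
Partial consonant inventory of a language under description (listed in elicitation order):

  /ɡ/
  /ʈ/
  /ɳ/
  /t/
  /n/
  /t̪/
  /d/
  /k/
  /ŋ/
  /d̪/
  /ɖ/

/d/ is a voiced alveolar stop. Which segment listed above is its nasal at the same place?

/n/

The nasal at the same place is an alveolar nasal — in this inventory, /n/.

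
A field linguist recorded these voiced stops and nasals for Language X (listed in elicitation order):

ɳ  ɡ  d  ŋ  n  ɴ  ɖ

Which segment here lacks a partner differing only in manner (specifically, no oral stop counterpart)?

/ɴ/

Alveolar: /d/ ~ /n/
Retroflex: /ɖ/ ~ /ɳ/
Velar: /ɡ/ ~ /ŋ/
Uvular: only /ɴ/ (nasal); no oral stop partner.
So /ɴ/ is the unpaired segment.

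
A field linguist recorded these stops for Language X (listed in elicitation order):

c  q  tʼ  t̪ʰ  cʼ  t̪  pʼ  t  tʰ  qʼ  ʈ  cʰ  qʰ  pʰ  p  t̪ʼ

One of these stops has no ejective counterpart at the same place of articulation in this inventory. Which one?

Bilabial: /p/ ~ /pʰ/ ~ /pʼ/
Dental: /t̪/ ~ /t̪ʰ/ ~ /t̪ʼ/
Alveolar: /t/ ~ /tʰ/ ~ /tʼ/
Palatal: /c/ ~ /cʰ/ ~ /cʼ/
Uvular: /q/ ~ /qʰ/ ~ /qʼ/
Retroflex: only /ʈ/ (plain); no ejective partner.
So /ʈ/ is the unpaired segment.

/ʈ/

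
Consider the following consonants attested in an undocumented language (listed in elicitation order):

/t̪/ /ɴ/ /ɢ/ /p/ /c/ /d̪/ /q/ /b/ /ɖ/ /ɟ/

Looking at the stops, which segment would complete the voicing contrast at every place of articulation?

place of articulation  voiceless  voiced  
bilabial          p         b       
dental            t̪        d̪      
retroflex         —         ɖ       
palatal           c         ɟ       
uvular            q         ɢ       
The retroflex row has no voiceless member, so the gap is the voiceless retroflex stop /ʈ/.

/ʈ/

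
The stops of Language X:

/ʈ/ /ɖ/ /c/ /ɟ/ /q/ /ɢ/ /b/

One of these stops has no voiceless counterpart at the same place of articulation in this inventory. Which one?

/b/

Retroflex: /ʈ/ ~ /ɖ/
Palatal: /c/ ~ /ɟ/
Uvular: /q/ ~ /ɢ/
Bilabial: only /b/ (voiced); no voiceless partner.
So /b/ is the unpaired segment.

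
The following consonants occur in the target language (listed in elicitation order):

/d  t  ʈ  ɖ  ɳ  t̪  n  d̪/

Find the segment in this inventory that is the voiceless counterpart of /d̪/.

/d̪/ is a voiced dental stop.
The voiceless counterpart is a voiceless dental stop — in this inventory, /t̪/.

/t̪/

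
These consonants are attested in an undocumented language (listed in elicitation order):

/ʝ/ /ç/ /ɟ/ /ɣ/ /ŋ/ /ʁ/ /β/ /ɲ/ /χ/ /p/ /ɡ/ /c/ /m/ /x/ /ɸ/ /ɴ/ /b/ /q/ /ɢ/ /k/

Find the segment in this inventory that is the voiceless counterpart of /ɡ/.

/k/

/ɡ/ is a voiced velar stop.
The voiceless counterpart is a voiceless velar stop — in this inventory, /k/.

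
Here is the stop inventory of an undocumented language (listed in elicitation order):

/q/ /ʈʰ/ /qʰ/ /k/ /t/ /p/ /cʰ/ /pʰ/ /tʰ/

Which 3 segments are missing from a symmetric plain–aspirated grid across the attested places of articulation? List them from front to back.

place of articulation  plain     aspirated
bilabial          p         pʰ      
alveolar          t         tʰ      
retroflex         —         ʈʰ      
palatal           —         cʰ      
velar             k         —       
uvular            q         qʰ      
Gaps, from front to back: retroflex lacks plain (/ʈ/); palatal lacks plain (/c/); velar lacks aspirated (/kʰ/).

/ʈ/, /c/, /kʰ/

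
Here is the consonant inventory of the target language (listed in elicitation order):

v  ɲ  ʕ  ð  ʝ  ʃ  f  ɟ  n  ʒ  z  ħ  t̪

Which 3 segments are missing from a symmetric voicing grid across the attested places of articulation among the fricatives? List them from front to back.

/θ/, /s/, /ç/

Voiceless: /f/ (labiodental), /ʃ/ (postalveolar), /ħ/ (pharyngeal).
Voiced: /v/ (labiodental), /ð/ (dental), /z/ (alveolar), /ʒ/ (postalveolar), /ʝ/ (palatal), /ʕ/ (pharyngeal).
Gaps, from front to back: dental lacks voiceless (/θ/); alveolar lacks voiceless (/s/); palatal lacks voiceless (/ç/).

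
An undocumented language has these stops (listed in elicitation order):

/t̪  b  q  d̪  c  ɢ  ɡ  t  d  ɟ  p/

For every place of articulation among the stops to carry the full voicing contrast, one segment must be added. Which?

/k/

place of articulation  voiceless  voiced  
bilabial          p         b       
dental            t̪        d̪      
alveolar          t         d       
palatal           c         ɟ       
velar             —         ɡ       
uvular            q         ɢ       
The velar row has no voiceless member, so the gap is the voiceless velar stop /k/.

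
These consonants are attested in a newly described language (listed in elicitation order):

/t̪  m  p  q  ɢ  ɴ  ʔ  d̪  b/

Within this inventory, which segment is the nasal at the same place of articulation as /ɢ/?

/ɢ/ is a voiced uvular stop.
The nasal at the same place is an uvular nasal — in this inventory, /ɴ/.

/ɴ/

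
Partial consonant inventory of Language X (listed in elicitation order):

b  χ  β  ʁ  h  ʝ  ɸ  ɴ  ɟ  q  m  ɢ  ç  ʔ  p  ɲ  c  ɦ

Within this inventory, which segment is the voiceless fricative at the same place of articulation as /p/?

/ɸ/

/p/ is a voiceless bilabial stop.
The voiceless fricative at the same place is a voiceless bilabial fricative — in this inventory, /ɸ/.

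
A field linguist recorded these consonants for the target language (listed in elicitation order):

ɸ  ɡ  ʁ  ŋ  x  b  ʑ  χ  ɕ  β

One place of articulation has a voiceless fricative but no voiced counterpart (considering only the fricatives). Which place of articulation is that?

place of articulation  voiceless  voiced  
bilabial          ɸ         β       
alveolo-palatal   ɕ         ʑ       
velar             x         —       
uvular            χ         ʁ       
Every place of articulation has a voiced member except velar, where /ɣ/ would be expected.

velar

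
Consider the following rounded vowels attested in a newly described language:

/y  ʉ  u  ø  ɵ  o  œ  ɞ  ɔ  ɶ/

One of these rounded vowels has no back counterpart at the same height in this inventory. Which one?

High: /y/ ~ /ʉ/ ~ /u/
High-mid: /ø/ ~ /ɵ/ ~ /o/
Low-mid: /œ/ ~ /ɞ/ ~ /ɔ/
Low: only /ɶ/ (front); no back partner.
So /ɶ/ is the unpaired segment.

/ɶ/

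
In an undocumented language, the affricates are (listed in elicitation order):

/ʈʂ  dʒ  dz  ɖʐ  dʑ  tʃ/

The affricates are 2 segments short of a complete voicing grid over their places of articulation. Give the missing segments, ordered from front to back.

/ts/, /tɕ/

alveolar: voiceless —, voiced /dz/.
postalveolar: voiceless /tʃ/, voiced /dʒ/.
retroflex: voiceless /ʈʂ/, voiced /ɖʐ/.
alveolo-palatal: voiceless —, voiced /dʑ/.
Gaps, from front to back: alveolar lacks voiceless (/ts/); alveolo-palatal lacks voiceless (/tɕ/).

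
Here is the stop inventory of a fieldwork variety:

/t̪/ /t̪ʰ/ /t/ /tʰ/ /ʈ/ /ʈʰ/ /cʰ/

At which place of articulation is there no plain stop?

dental: plain /t̪/, aspirated /t̪ʰ/.
alveolar: plain /t/, aspirated /tʰ/.
retroflex: plain /ʈ/, aspirated /ʈʰ/.
palatal: plain —, aspirated /cʰ/.
Every place of articulation has a plain member except palatal, where /c/ would be expected.

palatal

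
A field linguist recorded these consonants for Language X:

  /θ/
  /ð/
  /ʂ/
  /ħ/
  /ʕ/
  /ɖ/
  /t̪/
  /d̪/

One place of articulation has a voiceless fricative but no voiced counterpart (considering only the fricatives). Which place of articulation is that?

retroflex

place of articulation  voiceless  voiced  
dental            θ         ð       
retroflex         ʂ         —       
pharyngeal        ħ         ʕ       
Every place of articulation has a voiced member except retroflex, where /ʐ/ would be expected.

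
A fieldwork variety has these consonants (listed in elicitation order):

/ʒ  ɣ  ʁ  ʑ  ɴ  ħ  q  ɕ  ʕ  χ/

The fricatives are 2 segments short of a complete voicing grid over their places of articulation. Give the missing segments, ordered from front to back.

/ʃ/, /x/

Voiceless: /ɕ/ (alveolo-palatal), /χ/ (uvular), /ħ/ (pharyngeal).
Voiced: /ʒ/ (postalveolar), /ʑ/ (alveolo-palatal), /ɣ/ (velar), /ʁ/ (uvular), /ʕ/ (pharyngeal).
Gaps, from front to back: postalveolar lacks voiceless (/ʃ/); velar lacks voiceless (/x/).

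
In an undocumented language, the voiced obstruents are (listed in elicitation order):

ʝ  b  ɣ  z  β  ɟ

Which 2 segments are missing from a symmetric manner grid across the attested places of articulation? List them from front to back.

/d/, /ɡ/

Stop: /b/ (bilabial), /ɟ/ (palatal).
Fricative: /β/ (bilabial), /z/ (alveolar), /ʝ/ (palatal), /ɣ/ (velar).
Gaps, from front to back: alveolar lacks stop (/d/); velar lacks stop (/ɡ/).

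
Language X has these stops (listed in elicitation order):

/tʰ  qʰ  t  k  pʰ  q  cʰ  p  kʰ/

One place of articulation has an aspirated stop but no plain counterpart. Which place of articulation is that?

palatal

place of articulation  plain     aspirated
bilabial          p         pʰ      
alveolar          t         tʰ      
palatal           —         cʰ      
velar             k         kʰ      
uvular            q         qʰ      
Every place of articulation has a plain member except palatal, where /c/ would be expected.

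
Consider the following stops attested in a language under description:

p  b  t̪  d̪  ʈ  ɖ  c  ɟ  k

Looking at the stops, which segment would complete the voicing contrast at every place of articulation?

/ɡ/

Voiceless: /p/ (bilabial), /t̪/ (dental), /ʈ/ (retroflex), /c/ (palatal), /k/ (velar).
Voiced: /b/ (bilabial), /d̪/ (dental), /ɖ/ (retroflex), /ɟ/ (palatal).
The velar row has no voiced member, so the gap is the voiced velar stop /ɡ/.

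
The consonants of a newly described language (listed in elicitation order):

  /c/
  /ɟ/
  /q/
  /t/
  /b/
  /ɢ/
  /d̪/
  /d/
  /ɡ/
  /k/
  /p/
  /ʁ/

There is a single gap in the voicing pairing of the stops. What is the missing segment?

bilabial: voiceless /p/, voiced /b/.
dental: voiceless —, voiced /d̪/.
alveolar: voiceless /t/, voiced /d/.
palatal: voiceless /c/, voiced /ɟ/.
velar: voiceless /k/, voiced /ɡ/.
uvular: voiceless /q/, voiced /ɢ/.
The dental row has no voiceless member, so the gap is the voiceless dental stop /t̪/.

/t̪/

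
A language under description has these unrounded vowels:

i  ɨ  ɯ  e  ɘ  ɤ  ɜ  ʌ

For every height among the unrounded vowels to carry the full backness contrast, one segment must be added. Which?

high: front /i/, central /ɨ/, back /ɯ/.
high-mid: front /e/, central /ɘ/, back /ɤ/.
low-mid: front —, central /ɜ/, back /ʌ/.
The low-mid row has no front member, so the gap is the low-mid front unrounded vowel /ɛ/.

/ɛ/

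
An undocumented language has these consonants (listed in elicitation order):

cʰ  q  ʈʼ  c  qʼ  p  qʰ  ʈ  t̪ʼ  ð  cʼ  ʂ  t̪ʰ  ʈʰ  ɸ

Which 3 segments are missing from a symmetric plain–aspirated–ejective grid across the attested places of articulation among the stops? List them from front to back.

place of articulation  plain     aspirated  ejective
bilabial          p         —         —       
dental            —         t̪ʰ       t̪ʼ     
retroflex         ʈ         ʈʰ        ʈʼ      
palatal           c         cʰ        cʼ      
uvular            q         qʰ        qʼ      
Gaps, from front to back: bilabial lacks aspirated (/pʰ/); bilabial lacks ejective (/pʼ/); dental lacks plain (/t̪/).

/pʰ/, /pʼ/, /t̪/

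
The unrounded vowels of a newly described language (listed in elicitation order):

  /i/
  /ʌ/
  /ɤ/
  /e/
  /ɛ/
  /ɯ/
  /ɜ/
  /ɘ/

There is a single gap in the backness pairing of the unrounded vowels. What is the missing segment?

/ɨ/

high: front /i/, central —, back /ɯ/.
high-mid: front /e/, central /ɘ/, back /ɤ/.
low-mid: front /ɛ/, central /ɜ/, back /ʌ/.
The high row has no central member, so the gap is the high central unrounded vowel /ɨ/.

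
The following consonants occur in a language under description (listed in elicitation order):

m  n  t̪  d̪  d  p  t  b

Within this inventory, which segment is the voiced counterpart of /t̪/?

/t̪/ is a voiceless dental stop.
The voiced counterpart is a voiced dental stop — in this inventory, /d̪/.

/d̪/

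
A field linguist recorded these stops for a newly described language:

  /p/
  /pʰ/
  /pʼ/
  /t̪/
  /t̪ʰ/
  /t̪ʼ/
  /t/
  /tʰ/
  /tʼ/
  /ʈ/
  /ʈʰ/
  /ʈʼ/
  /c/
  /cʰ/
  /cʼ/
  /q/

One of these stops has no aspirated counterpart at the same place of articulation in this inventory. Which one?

/q/

Bilabial: /p/ ~ /pʰ/ ~ /pʼ/
Dental: /t̪/ ~ /t̪ʰ/ ~ /t̪ʼ/
Alveolar: /t/ ~ /tʰ/ ~ /tʼ/
Retroflex: /ʈ/ ~ /ʈʰ/ ~ /ʈʼ/
Palatal: /c/ ~ /cʰ/ ~ /cʼ/
Uvular: only /q/ (plain); no aspirated partner.
So /q/ is the unpaired segment.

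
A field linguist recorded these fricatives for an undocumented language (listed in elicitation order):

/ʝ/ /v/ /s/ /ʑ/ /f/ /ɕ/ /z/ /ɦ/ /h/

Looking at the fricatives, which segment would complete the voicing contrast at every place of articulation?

Voiceless: /f/ (labiodental), /s/ (alveolar), /ɕ/ (alveolo-palatal), /h/ (glottal).
Voiced: /v/ (labiodental), /z/ (alveolar), /ʑ/ (alveolo-palatal), /ʝ/ (palatal), /ɦ/ (glottal).
The palatal row has no voiceless member, so the gap is the voiceless palatal fricative /ç/.

/ç/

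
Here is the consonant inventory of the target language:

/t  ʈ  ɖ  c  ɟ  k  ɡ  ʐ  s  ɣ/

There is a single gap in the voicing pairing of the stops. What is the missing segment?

/d/

place of articulation  voiceless  voiced  
alveolar          t         —       
retroflex         ʈ         ɖ       
palatal           c         ɟ       
velar             k         ɡ       
The alveolar row has no voiced member, so the gap is the voiced alveolar stop /d/.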